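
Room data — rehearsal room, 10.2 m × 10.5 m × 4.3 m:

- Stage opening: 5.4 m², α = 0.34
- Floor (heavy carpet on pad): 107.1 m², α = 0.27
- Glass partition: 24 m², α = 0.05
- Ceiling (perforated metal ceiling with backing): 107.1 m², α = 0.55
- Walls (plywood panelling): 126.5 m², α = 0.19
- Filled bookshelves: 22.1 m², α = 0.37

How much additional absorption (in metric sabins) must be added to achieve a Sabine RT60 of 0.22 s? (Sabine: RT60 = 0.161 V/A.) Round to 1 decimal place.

Total absorption A₁ = 5.4×0.34 + 107.1×0.27 + 24×0.05 + 107.1×0.55 + 126.5×0.19 + 22.1×0.37
  = 1.836 + 28.917 + 1.200 + 58.905 + 24.035 + 8.177 = 123.070 m² sabins.
Target A₂ = 0.161·460.53/0.22 = 337.024 sabins (V = 460.53 m³).
Shortfall: 337.024 − 123.070 = 214.0 sabins.

214.0 sabins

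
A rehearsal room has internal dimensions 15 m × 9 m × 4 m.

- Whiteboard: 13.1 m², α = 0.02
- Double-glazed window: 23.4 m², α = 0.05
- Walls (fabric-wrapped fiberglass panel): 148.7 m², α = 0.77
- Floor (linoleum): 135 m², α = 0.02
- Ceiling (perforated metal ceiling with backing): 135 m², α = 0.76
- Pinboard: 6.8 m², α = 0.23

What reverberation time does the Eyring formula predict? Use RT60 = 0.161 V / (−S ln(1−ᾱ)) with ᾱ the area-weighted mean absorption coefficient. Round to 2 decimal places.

Total surface area S = 13.1 + 23.4 + 148.7 + 135 + 135 + 6.8 = 462.0 m².
Absorption A = 13.1·0.02 + 23.4·0.05 + 148.7·0.77 + 135·0.02 + 135·0.76 + 6.8·0.23 = 222.795 sabins.
Mean coefficient ᾱ = A/S = 0.4822.
−S·ln(1−ᾱ) = −462.0 × ln(1 − 0.4822) = 304.073.
V = 15 × 9 × 4 = 540 m³.
T = 0.161·V/[−S·ln(1−ᾱ)] = 0.161·540/304.073 = 0.29 s.

0.29 s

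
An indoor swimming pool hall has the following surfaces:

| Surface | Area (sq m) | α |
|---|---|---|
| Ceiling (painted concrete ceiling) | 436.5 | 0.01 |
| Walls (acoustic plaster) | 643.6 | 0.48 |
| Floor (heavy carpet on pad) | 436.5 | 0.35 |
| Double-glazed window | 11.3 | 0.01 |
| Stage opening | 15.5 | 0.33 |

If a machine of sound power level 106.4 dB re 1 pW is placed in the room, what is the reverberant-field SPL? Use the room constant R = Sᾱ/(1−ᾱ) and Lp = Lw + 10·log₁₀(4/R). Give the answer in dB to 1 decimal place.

Σ(Sᵢαᵢ) = 436.5×0.01 + 643.6×0.48 + 436.5×0.35 + 11.3×0.01 + 15.5×0.33 = 471.296; total area S = 1543.4 sq m.
ᾱ = 0.3054, so room constant R = A/(1−ᾱ) = 678.514 sq m.
Lp = Lw + 10 log₁₀(4/R) = 106.4 -22.29 = 84.1 dB.

84.1 dB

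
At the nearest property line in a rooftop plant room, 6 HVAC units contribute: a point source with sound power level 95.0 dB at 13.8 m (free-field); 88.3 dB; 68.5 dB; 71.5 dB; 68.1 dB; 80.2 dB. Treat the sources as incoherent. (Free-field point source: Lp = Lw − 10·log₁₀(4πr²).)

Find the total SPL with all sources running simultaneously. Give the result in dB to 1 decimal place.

Source at 13.8 m: Lp = 95.0 − 10·log₁₀(4π·13.8²) = 95.0 − 10·log₁₀(2393.140) = 61.2 dB.
Sum in the linear (power) domain: Σ 10^(Lᵢ/10) = 10^(61.2/10) + 10^(88.3/10) + 10^(68.5/10) + 10^(71.5/10) + 10^(68.1/10) + 10^(80.2/10) = 8.098e+08.
L_total = 10·log₁₀(8.098e+08) = 89.1 dB.

89.1 dB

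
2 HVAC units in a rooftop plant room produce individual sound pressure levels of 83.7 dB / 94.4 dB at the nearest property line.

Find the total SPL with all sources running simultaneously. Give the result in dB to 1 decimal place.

94.8 dB

Sum in the linear (power) domain: Σ 10^(Lᵢ/10) = 10^(83.7/10) + 10^(94.4/10) = 2.989e+09.
L_total = 10·log₁₀(2.989e+09) = 94.8 dB.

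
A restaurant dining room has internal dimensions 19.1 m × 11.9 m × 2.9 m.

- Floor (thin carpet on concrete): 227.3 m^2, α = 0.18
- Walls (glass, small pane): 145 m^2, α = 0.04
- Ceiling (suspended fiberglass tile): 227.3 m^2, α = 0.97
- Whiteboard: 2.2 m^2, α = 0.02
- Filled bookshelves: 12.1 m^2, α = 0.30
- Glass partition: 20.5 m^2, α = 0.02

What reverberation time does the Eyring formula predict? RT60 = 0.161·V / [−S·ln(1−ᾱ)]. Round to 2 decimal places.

0.30 s

Total surface area S = 227.3 + 145 + 227.3 + 2.2 + 12.1 + 20.5 = 634.4 m^2.
Σ(Sᵢαᵢ) = 227.3·0.18 + 145·0.04 + 227.3·0.97 + 2.2·0.02 + 12.1·0.30 + 20.5·0.02 = 271.279.
Mean coefficient ᾱ = A/S = 0.4276.
−S·ln(1−ᾱ) = −634.4 × ln(1 − 0.4276) = 353.943.
V = 19.1 × 11.9 × 2.9 = 659.141 m³.
RT60 = 0.161 × 659.141 / 353.943 = 0.30 s.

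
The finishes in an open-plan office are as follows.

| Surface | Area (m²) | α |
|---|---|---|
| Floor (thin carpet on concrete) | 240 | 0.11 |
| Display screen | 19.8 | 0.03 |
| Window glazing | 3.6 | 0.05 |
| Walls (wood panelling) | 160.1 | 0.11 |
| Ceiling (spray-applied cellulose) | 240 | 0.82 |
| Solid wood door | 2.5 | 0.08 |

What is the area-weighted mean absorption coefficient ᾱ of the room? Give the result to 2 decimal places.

S = Σ Sᵢ = 240 + 19.8 + 3.6 + 160.1 + 240 + 2.5 = 666.0 m².
Σ(Sᵢαᵢ) = 240*0.11 + 19.8*0.03 + 3.6*0.05 + 160.1*0.11 + 240*0.82 + 2.5*0.08 = 241.785.
ᾱ = A/S = 0.36.

0.36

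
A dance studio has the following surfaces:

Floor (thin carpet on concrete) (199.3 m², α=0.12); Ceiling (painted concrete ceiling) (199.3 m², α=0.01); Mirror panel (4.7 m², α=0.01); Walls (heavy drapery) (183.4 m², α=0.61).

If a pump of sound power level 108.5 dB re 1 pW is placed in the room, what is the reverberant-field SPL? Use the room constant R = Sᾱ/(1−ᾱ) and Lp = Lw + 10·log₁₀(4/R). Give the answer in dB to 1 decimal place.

A = 137.830 sabins; S = 586.7 m².
ᾱ = 137.830/586.7 = 0.2349; R = Sᾱ/(1−ᾱ) = 137.830/(1−0.2349) = 180.146 m².
Lp = Lw + 10 log₁₀(4/R) = 108.5 -16.54 = 92.0 dB.

92.0 dB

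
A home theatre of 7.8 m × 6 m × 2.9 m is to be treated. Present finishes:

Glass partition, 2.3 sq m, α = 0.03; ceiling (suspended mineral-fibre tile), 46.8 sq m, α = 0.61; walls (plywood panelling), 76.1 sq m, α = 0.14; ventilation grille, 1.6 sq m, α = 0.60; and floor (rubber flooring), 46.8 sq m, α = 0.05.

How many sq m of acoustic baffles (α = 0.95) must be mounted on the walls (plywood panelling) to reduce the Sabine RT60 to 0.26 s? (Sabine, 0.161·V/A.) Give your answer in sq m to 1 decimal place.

Total absorption A₁ = 2.3*0.03 + 46.8*0.61 + 76.1*0.14 + 1.6*0.60 + 46.8*0.05
  = 0.069 + 28.548 + 10.654 + 0.960 + 2.340 = 42.571 sq m sabins.
Required A₂ = 0.161·135.72/0.26 = 84.042 sabins.
ΔA needed = 84.042 − 42.571 = 41.471 sabins.
Each sq m of panel replacing the walls (plywood panelling) adds (0.95 − 0.14) = 0.81 sabins.
Panel area = 41.471 / 0.81 = 51.2 sq m.

51.2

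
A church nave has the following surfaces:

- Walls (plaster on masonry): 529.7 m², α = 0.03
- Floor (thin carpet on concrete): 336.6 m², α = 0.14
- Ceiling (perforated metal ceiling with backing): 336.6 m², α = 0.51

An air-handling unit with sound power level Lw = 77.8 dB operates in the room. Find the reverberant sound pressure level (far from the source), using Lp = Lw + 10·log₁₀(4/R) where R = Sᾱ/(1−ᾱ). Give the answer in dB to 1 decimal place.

Σ(Sᵢαᵢ) = 529.7×0.03 + 336.6×0.14 + 336.6×0.51 = 234.681; total area S = 1202.9 m².
ᾱ = 0.1951, so room constant R = A/(1−ᾱ) = 291.565 m².
Lp = Lw + 10 log₁₀(4/R) = 77.8 -18.63 = 59.2 dB.

59.2 dB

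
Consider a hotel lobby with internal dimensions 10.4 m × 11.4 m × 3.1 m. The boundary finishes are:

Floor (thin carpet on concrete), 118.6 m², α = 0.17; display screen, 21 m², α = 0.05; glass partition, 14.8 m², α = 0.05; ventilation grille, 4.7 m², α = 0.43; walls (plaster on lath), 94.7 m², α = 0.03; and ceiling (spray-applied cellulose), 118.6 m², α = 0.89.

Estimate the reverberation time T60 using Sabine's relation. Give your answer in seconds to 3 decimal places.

A = Σ Sᵢαᵢ = 118.6×0.17 + 21×0.05 + 14.8×0.05 + 4.7×0.43 + 94.7×0.03 + 118.6×0.89 = 132.368 sabins.
V = 10.4·11.4·3.1 = 367.536 m³.
Sabine: RT60 = 0.161 × 367.536 / 132.368 = 0.447 s.

0.447 s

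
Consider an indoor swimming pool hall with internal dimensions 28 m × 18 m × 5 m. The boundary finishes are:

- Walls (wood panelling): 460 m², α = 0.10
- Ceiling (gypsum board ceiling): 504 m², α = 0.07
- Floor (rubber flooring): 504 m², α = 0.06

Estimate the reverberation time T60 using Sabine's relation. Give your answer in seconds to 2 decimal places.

3.64 s

Summing Sᵢαᵢ: 46.000 + 35.280 + 30.240 → A = 111.520 sabins.
Volume V = 28 × 18 × 5 = 2520 m³.
Sabine: RT60 = 0.161 × 2520 / 111.520 = 3.64 s.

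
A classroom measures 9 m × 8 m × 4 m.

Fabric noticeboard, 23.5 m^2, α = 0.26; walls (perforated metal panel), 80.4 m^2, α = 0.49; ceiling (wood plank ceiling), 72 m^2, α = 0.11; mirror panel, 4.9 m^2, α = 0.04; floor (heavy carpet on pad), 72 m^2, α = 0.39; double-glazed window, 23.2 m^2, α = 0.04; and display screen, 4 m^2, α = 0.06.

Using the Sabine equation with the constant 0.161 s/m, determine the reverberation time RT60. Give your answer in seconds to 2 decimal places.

0.56 s

A = Σ Sᵢαᵢ = 23.5·0.26 + 80.4·0.49 + 72·0.11 + 4.9·0.04 + 72·0.39 + 23.2·0.04 + 4·0.06 = 82.870 sabins.
Volume V = 9 × 8 × 4 = 288 m³.
Sabine: RT60 = 0.161 × 288 / 82.870 = 0.56 s.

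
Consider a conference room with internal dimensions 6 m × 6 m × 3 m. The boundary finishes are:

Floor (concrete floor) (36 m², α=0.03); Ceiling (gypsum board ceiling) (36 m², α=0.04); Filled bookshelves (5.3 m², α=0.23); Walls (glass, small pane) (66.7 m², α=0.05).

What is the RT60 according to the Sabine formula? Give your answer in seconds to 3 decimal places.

Summing Sᵢαᵢ: 1.080 + 1.440 + 1.219 + 3.335 → A = 7.074 sabins.
Volume V = 6 × 6 × 3 = 108 m³.
T = 0.161 V/A = 0.161·108/7.074 = 2.458 s.

2.458 seconds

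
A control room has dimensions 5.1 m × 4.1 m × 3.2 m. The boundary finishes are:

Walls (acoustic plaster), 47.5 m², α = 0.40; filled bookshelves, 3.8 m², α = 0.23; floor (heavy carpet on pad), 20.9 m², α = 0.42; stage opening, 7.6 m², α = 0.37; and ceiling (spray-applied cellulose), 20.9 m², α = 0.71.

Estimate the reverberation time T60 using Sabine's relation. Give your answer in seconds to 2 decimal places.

Equivalent absorption area: A = 47.5×0.40 + 3.8×0.23 + 20.9×0.42 + 7.6×0.37 + 20.9×0.71 = 46.303 m².
Room volume: 66.912 m³.
RT60 = 0.161 · V / A = 0.161 × 66.912 / 46.303 = 0.23 s.

0.23 s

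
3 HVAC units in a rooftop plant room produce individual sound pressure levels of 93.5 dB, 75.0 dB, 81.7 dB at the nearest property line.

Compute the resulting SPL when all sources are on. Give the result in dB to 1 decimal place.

93.8 dB

Sum in the linear (power) domain: Σ 10^(Lᵢ/10) = 10^(93.5/10) + 10^(75.0/10) + 10^(81.7/10) = 2.418e+09.
Combined level = 10 log₁₀(2.418e+09) = 93.8 dB.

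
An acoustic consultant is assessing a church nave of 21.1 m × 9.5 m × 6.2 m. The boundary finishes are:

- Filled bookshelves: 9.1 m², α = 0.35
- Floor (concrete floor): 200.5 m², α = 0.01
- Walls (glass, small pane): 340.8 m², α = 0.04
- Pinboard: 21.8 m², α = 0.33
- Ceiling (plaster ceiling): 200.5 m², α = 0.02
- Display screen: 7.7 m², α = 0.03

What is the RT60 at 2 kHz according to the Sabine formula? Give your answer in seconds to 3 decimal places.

Total absorption A = 9.1·0.35 + 200.5·0.01 + 340.8·0.04 + 21.8·0.33 + 200.5·0.02 + 7.7·0.03
  = 3.185 + 2.005 + 13.632 + 7.194 + 4.010 + 0.231 = 30.257 m² sabins.
V = 21.1·9.5·6.2 = 1242.79 m³.
Sabine: RT60 = 0.161 × 1242.79 / 30.257 = 6.613 s.

6.613 s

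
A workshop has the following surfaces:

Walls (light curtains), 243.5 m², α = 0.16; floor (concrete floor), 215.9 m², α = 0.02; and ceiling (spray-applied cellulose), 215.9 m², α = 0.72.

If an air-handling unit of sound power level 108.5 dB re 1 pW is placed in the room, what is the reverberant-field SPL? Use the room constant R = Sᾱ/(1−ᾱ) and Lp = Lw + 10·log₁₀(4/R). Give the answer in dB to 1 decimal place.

Σ(Sᵢαᵢ) = 243.5×0.16 + 215.9×0.02 + 215.9×0.72 = 198.726; total area S = 675.3 m².
ᾱ = 198.726/675.3 = 0.2943; R = Sᾱ/(1−ᾱ) = 198.726/(1−0.2943) = 281.601 m².
Lp = Lw + 10 log₁₀(4/R) = 108.5 -18.48 = 90.0 dB.

90.0 dB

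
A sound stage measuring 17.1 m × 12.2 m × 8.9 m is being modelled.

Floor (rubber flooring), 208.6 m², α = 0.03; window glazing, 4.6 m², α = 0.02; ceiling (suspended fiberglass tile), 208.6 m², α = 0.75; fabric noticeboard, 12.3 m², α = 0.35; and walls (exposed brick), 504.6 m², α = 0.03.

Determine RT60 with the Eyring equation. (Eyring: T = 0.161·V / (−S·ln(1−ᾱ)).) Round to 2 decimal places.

S = Σ Sᵢ = 938.7 m².
Σ(Sᵢαᵢ) = 208.6·0.03 + 4.6·0.02 + 208.6·0.75 + 12.3·0.35 + 504.6·0.03 = 182.243.
ᾱ = 182.243 / 938.7 = 0.1941.
Eyring denominator: −S ln(1−ᾱ) = 202.567.
V = 17.1 × 12.2 × 8.9 = 1856.718 m³.
RT60 = 0.161 × 1856.718 / 202.567 = 1.48 s.

1.48 seconds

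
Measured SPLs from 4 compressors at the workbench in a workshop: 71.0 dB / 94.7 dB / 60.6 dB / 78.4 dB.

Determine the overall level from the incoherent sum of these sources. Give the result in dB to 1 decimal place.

94.8 dB

Σ 10^(Lᵢ/10) = 3.034e+09.
Combined level = 10 log₁₀(3.034e+09) = 94.8 dB.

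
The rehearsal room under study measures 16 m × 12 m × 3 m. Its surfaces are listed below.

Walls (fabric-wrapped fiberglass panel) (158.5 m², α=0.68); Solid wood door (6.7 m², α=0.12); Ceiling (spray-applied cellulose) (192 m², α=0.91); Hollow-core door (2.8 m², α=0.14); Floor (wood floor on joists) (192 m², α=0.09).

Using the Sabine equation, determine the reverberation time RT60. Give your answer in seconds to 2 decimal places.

0.31 sec

Equivalent absorption area: A = 158.5×0.68 + 6.7×0.12 + 192×0.91 + 2.8×0.14 + 192×0.09 = 300.976 m².
Room volume: 576 m³.
Sabine: RT60 = 0.161 × 576 / 300.976 = 0.31 s.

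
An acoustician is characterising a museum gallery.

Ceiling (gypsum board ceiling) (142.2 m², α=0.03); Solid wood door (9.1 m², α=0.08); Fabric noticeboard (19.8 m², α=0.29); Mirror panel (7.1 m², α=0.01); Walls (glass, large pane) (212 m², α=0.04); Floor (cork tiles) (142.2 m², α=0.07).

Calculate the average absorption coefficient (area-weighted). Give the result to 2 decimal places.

0.05

Total surface area S = 532.4 m².
Weighted sum Σ Sα = 29.241.
ᾱ = 29.241 / 532.4 = 0.05.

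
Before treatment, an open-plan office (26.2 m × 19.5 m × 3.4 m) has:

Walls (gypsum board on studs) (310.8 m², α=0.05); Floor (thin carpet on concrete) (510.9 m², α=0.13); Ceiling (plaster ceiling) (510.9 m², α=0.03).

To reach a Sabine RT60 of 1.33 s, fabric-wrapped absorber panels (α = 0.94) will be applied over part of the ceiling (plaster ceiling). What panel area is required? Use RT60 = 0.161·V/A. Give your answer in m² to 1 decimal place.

Total absorption A₁ = 310.8*0.05 + 510.9*0.13 + 510.9*0.03
  = 15.540 + 66.417 + 15.327 = 97.284 m² sabins.
Required A₂ = 0.161·1737.06/1.33 = 210.276 sabins.
Absorption to add: 210.276 − 97.284 = 112.992 sabins.
Each m² of panel replacing the ceiling (plaster ceiling) adds (0.94 − 0.03) = 0.91 sabins.
Area = ΔA/Δα = 112.992/0.91 = 124.2 m².

124.2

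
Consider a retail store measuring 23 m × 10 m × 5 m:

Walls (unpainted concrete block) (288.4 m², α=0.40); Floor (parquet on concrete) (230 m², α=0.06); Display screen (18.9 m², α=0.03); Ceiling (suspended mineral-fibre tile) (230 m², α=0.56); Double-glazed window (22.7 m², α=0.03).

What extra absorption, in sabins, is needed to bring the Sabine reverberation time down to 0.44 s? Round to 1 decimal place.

161.6 sabins

A₁ = Σ Sᵢαᵢ = 288.4*0.40 + 230*0.06 + 18.9*0.03 + 230*0.56 + 22.7*0.03 = 259.208 sabins.
Target A₂ = 0.161·1150/0.44 = 420.795 sabins (V = 1150 m³).
Additional absorption ΔA = 420.795 − 259.208 = 161.6 sabins.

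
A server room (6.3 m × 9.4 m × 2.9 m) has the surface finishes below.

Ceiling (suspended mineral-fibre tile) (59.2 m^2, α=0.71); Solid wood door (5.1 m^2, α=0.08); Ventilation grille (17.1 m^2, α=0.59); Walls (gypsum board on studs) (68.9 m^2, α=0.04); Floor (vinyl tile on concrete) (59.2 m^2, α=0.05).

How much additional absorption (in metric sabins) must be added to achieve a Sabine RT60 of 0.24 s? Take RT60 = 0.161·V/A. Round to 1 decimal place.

57.0 sabins

Equivalent absorption area: A₁ = 59.2×0.71 + 5.1×0.08 + 17.1×0.59 + 68.9×0.04 + 59.2×0.05 = 58.245 m^2.
Target A₂ = 0.161·171.738/0.24 = 115.208 sabins (V = 171.738 m³).
Shortfall: 115.208 − 58.245 = 57.0 sabins.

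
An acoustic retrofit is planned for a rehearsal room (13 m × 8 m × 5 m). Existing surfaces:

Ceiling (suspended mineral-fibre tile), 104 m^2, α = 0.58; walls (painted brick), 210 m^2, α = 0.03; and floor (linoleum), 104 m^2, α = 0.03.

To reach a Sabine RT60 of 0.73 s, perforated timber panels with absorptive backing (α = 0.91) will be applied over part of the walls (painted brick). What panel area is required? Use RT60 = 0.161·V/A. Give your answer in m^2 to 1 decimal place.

51.1

Equivalent absorption area: A₁ = 104·0.58 + 210·0.03 + 104·0.03 = 69.740 m^2.
V = 520 m³. Target absorption A₂ = 0.161 × 520 / 0.73 = 114.685 sabins.
ΔA needed = 114.685 − 69.740 = 44.945 sabins.
Each m^2 of panel replacing the walls (painted brick) adds (0.91 − 0.03) = 0.88 sabins.
Area = ΔA/Δα = 44.945/0.88 = 51.1 m^2.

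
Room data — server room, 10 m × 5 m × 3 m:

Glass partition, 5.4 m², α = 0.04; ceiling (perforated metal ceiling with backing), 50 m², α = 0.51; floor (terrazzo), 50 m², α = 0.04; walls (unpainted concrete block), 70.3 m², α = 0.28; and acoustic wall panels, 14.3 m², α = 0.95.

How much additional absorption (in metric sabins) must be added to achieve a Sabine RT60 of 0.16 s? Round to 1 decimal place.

90.0 sabins

Summing Sᵢαᵢ: 0.216 + 25.500 + 2.000 + 19.684 + 13.585 → A₁ = 60.985 sabins.
Target A₂ = 0.161·150/0.16 = 150.938 sabins (V = 150 m³).
Shortfall: 150.938 − 60.985 = 90.0 sabins.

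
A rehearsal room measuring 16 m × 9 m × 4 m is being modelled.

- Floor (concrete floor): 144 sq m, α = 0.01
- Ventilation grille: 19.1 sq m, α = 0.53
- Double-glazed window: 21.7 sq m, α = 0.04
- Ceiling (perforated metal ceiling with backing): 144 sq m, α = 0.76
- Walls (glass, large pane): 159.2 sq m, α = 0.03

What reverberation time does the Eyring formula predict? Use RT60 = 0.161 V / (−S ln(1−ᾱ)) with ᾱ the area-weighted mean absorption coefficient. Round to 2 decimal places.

Total surface area S = 144 + 19.1 + 21.7 + 144 + 159.2 = 488.0 sq m.
Absorption A = 144×0.01 + 19.1×0.53 + 21.7×0.04 + 144×0.76 + 159.2×0.03 = 126.647 sabins.
Mean coefficient ᾱ = A/S = 0.2595.
Eyring denominator: −S ln(1−ᾱ) = 146.610.
V = 16 × 9 × 4 = 576 m³.
RT60 = 0.161 × 576 / 146.610 = 0.63 s.

0.63 s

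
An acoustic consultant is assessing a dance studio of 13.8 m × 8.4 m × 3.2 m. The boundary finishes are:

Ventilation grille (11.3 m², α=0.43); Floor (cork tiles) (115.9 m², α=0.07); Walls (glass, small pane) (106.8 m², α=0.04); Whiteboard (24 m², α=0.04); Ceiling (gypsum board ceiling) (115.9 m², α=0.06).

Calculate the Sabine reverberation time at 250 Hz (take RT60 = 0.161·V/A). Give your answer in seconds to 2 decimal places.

2.37 sec

Equivalent absorption area: A = 11.3×0.43 + 115.9×0.07 + 106.8×0.04 + 24×0.04 + 115.9×0.06 = 25.158 m².
Volume V = 13.8 × 8.4 × 3.2 = 370.944 m³.
T = 0.161 V/A = 0.161·370.944/25.158 = 2.37 s.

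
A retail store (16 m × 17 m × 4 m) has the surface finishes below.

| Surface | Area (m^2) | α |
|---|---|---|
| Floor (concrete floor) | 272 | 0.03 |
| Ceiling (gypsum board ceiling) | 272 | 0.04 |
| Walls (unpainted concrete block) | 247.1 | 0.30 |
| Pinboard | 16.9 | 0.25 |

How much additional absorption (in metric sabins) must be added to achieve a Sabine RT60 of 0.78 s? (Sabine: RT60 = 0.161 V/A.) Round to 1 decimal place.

127.2 sabins

Summing Sᵢαᵢ: 8.160 + 10.880 + 74.130 + 4.225 → A₁ = 97.395 sabins.
V = 1088 m³. Required absorption A₂ = 0.161 × 1088 / 0.78 = 224.574 sabins.
ΔA = A₂ − A₁ = 224.574 − 97.395 = 127.2 sabins.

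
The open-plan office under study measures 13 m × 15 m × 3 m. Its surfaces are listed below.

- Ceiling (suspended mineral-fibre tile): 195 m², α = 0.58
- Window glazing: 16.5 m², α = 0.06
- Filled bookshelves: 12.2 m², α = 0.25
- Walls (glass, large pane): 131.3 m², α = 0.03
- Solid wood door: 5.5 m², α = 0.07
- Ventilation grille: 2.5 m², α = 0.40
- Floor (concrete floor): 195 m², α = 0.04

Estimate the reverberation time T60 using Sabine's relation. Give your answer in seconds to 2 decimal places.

A = Σ Sᵢαᵢ = 195*0.58 + 16.5*0.06 + 12.2*0.25 + 131.3*0.03 + 5.5*0.07 + 2.5*0.40 + 195*0.04 = 130.264 sabins.
V = 13·15·3 = 585 m³.
T = 0.161 V/A = 0.161·585/130.264 = 0.72 s.

0.72 sec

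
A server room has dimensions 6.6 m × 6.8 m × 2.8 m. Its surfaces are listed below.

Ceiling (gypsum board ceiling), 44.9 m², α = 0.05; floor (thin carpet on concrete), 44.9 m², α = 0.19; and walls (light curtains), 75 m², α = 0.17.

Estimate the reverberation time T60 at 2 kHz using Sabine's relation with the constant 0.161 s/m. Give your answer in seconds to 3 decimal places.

Total absorption A = 44.9*0.05 + 44.9*0.19 + 75*0.17
  = 2.245 + 8.531 + 12.750 = 23.526 m² sabins.
Room volume: 125.664 m³.
Sabine: RT60 = 0.161 × 125.664 / 23.526 = 0.860 s.

0.860 sec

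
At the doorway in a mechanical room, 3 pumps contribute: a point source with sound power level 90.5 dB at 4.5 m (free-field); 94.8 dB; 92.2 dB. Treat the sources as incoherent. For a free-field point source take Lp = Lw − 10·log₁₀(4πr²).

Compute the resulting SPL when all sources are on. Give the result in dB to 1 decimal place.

96.7 dB

Source at 4.5 m: Lp = 90.5 − 10·log₁₀(4π·4.5²) = 90.5 − 10·log₁₀(254.469) = 66.4 dB.
Σ 10^(Lᵢ/10) = 4.684e+09.
Combined level = 10 log₁₀(4.684e+09) = 96.7 dB.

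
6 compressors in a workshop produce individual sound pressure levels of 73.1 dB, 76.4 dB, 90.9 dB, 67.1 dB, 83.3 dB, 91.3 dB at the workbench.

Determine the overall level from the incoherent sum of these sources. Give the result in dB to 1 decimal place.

94.6 dB

Sum in the linear (power) domain: Σ 10^(Lᵢ/10) = 10^(73.1/10) + 10^(76.4/10) + 10^(90.9/10) + 10^(67.1/10) + 10^(83.3/10) + 10^(91.3/10) = 2.862e+09.
Combined level = 10 log₁₀(2.862e+09) = 94.6 dB.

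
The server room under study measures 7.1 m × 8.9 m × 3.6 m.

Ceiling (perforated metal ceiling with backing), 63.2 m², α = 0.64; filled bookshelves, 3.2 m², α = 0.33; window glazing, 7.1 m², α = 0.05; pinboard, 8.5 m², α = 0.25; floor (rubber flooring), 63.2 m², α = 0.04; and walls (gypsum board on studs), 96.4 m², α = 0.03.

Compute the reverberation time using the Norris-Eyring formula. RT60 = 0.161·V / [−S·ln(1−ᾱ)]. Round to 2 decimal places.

S = Σ Sᵢ = 241.6 m².
Σ(Sᵢαᵢ) = 63.2×0.64 + 3.2×0.33 + 7.1×0.05 + 8.5×0.25 + 63.2×0.04 + 96.4×0.03 = 49.404.
Mean coefficient ᾱ = A/S = 0.2045.
−S·ln(1−ᾱ) = −241.6 × ln(1 − 0.2045) = 55.274.
V = 7.1 × 8.9 × 3.6 = 227.484 m³.
RT60 = 0.161 × 227.484 / 55.274 = 0.66 s.

0.66 s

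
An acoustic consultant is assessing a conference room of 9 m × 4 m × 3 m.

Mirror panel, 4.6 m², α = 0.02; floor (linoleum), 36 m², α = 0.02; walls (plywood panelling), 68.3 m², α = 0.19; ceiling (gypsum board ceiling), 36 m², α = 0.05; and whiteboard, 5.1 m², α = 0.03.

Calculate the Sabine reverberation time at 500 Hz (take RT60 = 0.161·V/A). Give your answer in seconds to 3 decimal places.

A = Σ Sᵢαᵢ = 4.6×0.02 + 36×0.02 + 68.3×0.19 + 36×0.05 + 5.1×0.03 = 15.742 sabins.
Room volume: 108 m³.
T = 0.161 V/A = 0.161·108/15.742 = 1.105 s.

1.105 s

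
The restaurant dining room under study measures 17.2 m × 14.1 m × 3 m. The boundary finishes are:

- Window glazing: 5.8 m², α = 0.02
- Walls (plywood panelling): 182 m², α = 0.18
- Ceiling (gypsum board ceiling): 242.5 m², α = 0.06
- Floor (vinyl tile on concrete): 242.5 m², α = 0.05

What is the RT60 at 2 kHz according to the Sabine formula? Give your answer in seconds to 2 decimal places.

1.97 sec

Summing Sᵢαᵢ: 0.116 + 32.760 + 14.550 + 12.125 → A = 59.551 sabins.
V = 17.2·14.1·3 = 727.56 m³.
RT60 = 0.161 · V / A = 0.161 × 727.56 / 59.551 = 1.97 s.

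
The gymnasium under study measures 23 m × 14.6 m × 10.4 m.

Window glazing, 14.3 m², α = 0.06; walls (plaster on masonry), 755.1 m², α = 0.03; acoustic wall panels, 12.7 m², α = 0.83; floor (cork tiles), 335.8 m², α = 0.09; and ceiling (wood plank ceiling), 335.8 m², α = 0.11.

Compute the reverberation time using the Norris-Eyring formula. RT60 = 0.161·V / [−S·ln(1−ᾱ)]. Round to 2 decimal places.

5.36 s

Total surface area S = 14.3 + 755.1 + 12.7 + 335.8 + 335.8 = 1453.7 m².
Σ(Sᵢαᵢ) = 14.3×0.06 + 755.1×0.03 + 12.7×0.83 + 335.8×0.09 + 335.8×0.11 = 101.212.
ᾱ = 101.212 / 1453.7 = 0.0696.
Eyring denominator: −S ln(1−ᾱ) = 104.871.
V = 23 × 14.6 × 10.4 = 3492.32 m³.
T = 0.161·V/[−S·ln(1−ᾱ)] = 0.161·3492.32/104.871 = 5.36 s.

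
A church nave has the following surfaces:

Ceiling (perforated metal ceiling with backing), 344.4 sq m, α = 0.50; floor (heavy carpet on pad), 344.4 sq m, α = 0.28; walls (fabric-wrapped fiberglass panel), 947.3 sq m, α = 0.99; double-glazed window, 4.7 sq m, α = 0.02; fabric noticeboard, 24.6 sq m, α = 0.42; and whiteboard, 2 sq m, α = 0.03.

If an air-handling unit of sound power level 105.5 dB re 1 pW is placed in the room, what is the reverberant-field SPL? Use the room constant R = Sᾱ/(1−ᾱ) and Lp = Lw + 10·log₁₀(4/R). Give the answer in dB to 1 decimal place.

A = 1216.945 sabins; S = 1667.4 sq m.
ᾱ = 0.7298, so room constant R = A/(1−ᾱ) = 4503.868 sq m.
Lp = Lw + 10 log₁₀(4/R) = 105.5 -30.52 = 75.0 dB.

75.0 dB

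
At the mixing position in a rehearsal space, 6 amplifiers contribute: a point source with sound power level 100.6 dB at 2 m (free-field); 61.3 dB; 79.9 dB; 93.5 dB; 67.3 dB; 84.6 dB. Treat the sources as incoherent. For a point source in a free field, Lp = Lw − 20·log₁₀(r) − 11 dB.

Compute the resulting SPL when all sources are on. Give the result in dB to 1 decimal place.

Source at 2 m: Lp = 100.6 − 20·log₁₀(2) − 11 = 83.6 dB.
Converting to relative power and adding: 10^(83.6/10) + 10^(61.3/10) + 10^(79.9/10) + 10^(93.5/10) + 10^(67.3/10) + 10^(84.6/10) = 2.861e+09.
Back to dB: 10·log₁₀ Σ = 94.6 dB.

94.6 dB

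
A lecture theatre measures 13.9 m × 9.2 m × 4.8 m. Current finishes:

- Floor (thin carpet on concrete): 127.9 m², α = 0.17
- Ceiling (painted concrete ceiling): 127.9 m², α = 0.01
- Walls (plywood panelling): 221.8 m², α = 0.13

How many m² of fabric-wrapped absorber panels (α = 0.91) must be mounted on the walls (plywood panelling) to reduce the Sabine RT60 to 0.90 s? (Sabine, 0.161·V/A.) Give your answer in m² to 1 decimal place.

Summing Sᵢαᵢ: 21.743 + 1.279 + 28.834 → A₁ = 51.856 sabins.
V = 613.824 m³. Target absorption A₂ = 0.161 × 613.824 / 0.90 = 109.806 sabins.
ΔA needed = 109.806 − 51.856 = 57.950 sabins.
Net gain per m²: Δα = 0.91 − 0.13 = 0.78.
Panel area = 57.950 / 0.78 = 74.3 m².

74.3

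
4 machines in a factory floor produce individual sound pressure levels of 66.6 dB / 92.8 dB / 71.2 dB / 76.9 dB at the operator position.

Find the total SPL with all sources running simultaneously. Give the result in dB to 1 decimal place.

Sum in the linear (power) domain: Σ 10^(Lᵢ/10) = 10^(66.6/10) + 10^(92.8/10) + 10^(71.2/10) + 10^(76.9/10) = 1.972e+09.
Combined level = 10 log₁₀(1.972e+09) = 92.9 dB.

92.9 dB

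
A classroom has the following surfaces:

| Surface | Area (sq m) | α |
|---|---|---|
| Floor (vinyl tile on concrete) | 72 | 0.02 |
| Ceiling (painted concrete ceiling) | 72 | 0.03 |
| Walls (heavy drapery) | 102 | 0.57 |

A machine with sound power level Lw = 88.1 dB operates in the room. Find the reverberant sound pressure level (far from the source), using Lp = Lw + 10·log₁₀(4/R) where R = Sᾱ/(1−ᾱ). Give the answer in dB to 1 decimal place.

Σ(Sᵢαᵢ) = 72·0.02 + 72·0.03 + 102·0.57 = 61.740; total area S = 246.0 sq m.
ᾱ = 61.740/246.0 = 0.2510; R = Sᾱ/(1−ᾱ) = 61.740/(1−0.2510) = 82.430 sq m.
Lp = 88.1 + 10·log₁₀(4/82.430) = 88.1 + (-13.14) = 75.0 dB.

75.0 dB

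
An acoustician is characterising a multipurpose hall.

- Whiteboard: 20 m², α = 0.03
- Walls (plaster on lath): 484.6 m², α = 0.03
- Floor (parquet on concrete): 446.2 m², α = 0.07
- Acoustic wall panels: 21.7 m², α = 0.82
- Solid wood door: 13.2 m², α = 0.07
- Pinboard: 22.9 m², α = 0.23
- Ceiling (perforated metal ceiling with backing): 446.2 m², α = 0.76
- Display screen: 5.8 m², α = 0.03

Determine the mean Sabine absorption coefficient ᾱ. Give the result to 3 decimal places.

0.280

S = Σ Sᵢ = 20 + 484.6 + 446.2 + 21.7 + 13.2 + 22.9 + 446.2 + 5.8 = 1460.6 m².
Σ(Sᵢαᵢ) = 20×0.03 + 484.6×0.03 + 446.2×0.07 + 21.7×0.82 + 13.2×0.07 + 22.9×0.23 + 446.2×0.76 + 5.8×0.03 = 409.643.
ᾱ = 409.643 / 1460.6 = 0.280.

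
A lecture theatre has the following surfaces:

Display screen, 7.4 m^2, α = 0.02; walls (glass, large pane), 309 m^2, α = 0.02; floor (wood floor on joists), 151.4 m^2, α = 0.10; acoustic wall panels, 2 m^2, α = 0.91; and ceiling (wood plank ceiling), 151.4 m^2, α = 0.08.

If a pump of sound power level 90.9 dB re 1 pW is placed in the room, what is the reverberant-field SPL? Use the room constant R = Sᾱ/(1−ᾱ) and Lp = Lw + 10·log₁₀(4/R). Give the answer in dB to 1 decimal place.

81.2 dB

Σ(Sᵢαᵢ) = 7.4×0.02 + 309×0.02 + 151.4×0.10 + 2×0.91 + 151.4×0.08 = 35.400; total area S = 621.2 m^2.
ᾱ = 0.0570, so room constant R = A/(1−ᾱ) = 37.540 m^2.
Lp = Lw + 10 log₁₀(4/R) = 90.9 -9.72 = 81.2 dB.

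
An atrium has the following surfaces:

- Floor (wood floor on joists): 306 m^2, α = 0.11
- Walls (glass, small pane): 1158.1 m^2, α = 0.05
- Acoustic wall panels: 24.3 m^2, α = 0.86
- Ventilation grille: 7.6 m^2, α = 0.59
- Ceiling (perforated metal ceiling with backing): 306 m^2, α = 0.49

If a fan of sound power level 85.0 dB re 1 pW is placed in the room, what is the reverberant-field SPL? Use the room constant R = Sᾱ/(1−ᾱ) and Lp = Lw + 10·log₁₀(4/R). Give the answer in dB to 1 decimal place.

66.1 dB

Σ(Sᵢαᵢ) = 306·0.11 + 1158.1·0.05 + 24.3·0.86 + 7.6·0.59 + 306·0.49 = 266.887; total area S = 1802.0 m^2.
ᾱ = 266.887/1802.0 = 0.1481; R = Sᾱ/(1−ᾱ) = 266.887/(1−0.1481) = 313.284 m^2.
Lp = 85.0 + 10·log₁₀(4/313.284) = 85.0 + (-18.94) = 66.1 dB.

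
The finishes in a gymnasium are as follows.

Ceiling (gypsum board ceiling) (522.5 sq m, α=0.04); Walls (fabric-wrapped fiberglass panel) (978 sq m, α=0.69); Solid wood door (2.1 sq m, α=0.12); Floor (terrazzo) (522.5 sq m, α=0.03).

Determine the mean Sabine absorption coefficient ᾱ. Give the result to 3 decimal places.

0.351

S = Σ Sᵢ = 522.5 + 978 + 2.1 + 522.5 = 2025.1 sq m.
Weighted sum Σ Sα = 711.647.
ᾱ = A/S = 0.351.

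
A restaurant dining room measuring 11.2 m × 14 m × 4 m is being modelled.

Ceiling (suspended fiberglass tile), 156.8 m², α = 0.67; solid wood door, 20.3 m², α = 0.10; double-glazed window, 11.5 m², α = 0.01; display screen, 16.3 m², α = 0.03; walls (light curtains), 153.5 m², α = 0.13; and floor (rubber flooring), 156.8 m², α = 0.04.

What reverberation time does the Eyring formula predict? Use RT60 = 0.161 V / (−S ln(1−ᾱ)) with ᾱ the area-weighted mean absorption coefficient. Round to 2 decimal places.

0.65 s

S = Σ Sᵢ = 515.2 m².
Absorption A = 156.8×0.67 + 20.3×0.10 + 11.5×0.01 + 16.3×0.03 + 153.5×0.13 + 156.8×0.04 = 133.917 sabins.
ᾱ = 133.917 / 515.2 = 0.2599.
−S·ln(1−ᾱ) = −515.2 × ln(1 − 0.2599) = 155.060.
V = 11.2 × 14 × 4 = 627.2 m³.
T = 0.161·V/[−S·ln(1−ᾱ)] = 0.161·627.2/155.060 = 0.65 s.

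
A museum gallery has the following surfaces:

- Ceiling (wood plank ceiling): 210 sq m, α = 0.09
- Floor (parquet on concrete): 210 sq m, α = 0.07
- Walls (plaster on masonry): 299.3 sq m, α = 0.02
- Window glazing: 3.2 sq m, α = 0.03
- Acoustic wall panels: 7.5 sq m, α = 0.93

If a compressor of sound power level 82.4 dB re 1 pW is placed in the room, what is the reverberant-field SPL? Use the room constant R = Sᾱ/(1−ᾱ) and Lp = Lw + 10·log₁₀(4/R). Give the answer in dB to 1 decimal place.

71.4 dB

Σ(Sᵢαᵢ) = 210×0.09 + 210×0.07 + 299.3×0.02 + 3.2×0.03 + 7.5×0.93 = 46.657; total area S = 730.0 sq m.
ᾱ = 0.0639, so room constant R = A/(1−ᾱ) = 49.842 sq m.
Lp = Lw + 10 log₁₀(4/R) = 82.4 -10.96 = 71.4 dB.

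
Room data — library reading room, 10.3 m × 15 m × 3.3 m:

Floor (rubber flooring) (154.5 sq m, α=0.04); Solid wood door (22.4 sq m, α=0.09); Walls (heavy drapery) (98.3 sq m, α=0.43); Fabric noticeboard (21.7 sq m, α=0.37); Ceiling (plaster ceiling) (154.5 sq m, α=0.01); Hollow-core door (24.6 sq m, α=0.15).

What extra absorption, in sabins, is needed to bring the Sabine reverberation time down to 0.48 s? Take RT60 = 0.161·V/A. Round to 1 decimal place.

Equivalent absorption area: A₁ = 154.5×0.04 + 22.4×0.09 + 98.3×0.43 + 21.7×0.37 + 154.5×0.01 + 24.6×0.15 = 63.729 sq m.
V = 509.85 m³. Required absorption A₂ = 0.161 × 509.85 / 0.48 = 171.012 sabins.
Shortfall: 171.012 − 63.729 = 107.3 sabins.

107.3 sabins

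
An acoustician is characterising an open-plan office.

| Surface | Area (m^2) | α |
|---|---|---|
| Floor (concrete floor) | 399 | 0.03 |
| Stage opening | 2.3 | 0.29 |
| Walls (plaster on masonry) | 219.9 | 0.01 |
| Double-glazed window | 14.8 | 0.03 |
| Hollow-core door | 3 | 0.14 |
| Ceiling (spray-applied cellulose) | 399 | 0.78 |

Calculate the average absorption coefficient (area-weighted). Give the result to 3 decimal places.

0.315

Total surface area S = 1038.0 m^2.
A = 399×0.03 + 2.3×0.29 + 219.9×0.01 + 14.8×0.03 + 3×0.14 + 399×0.78 = 326.920 sabins.
ᾱ = A/S = 0.315.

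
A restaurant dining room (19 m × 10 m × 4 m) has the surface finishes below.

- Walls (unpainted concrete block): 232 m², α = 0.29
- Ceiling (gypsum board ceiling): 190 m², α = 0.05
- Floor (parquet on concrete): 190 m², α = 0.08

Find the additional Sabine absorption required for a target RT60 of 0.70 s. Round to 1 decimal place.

82.8 sabins

A₁ = Σ Sᵢαᵢ = 232*0.29 + 190*0.05 + 190*0.08 = 91.980 sabins.
V = 760 m³. Required absorption A₂ = 0.161 × 760 / 0.70 = 174.800 sabins.
ΔA = A₂ − A₁ = 174.800 − 91.980 = 82.8 sabins.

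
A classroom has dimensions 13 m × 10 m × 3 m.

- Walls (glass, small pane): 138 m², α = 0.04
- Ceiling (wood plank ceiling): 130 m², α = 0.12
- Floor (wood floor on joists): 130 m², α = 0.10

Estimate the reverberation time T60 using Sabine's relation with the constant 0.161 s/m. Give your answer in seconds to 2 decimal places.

Equivalent absorption area: A = 138·0.04 + 130·0.12 + 130·0.10 = 34.120 m².
V = 13·10·3 = 390 m³.
RT60 = 0.161 · V / A = 0.161 × 390 / 34.120 = 1.84 s.

1.84 s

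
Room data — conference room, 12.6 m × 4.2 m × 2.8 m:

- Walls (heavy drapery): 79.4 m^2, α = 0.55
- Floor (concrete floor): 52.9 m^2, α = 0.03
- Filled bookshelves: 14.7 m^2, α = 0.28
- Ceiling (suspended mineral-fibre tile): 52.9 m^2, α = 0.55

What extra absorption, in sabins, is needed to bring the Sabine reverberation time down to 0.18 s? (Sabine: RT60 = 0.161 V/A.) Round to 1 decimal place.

54.1 sabins

A₁ = Σ Sᵢαᵢ = 79.4·0.55 + 52.9·0.03 + 14.7·0.28 + 52.9·0.55 = 78.468 sabins.
V = 148.176 m³. Required absorption A₂ = 0.161 × 148.176 / 0.18 = 132.535 sabins.
ΔA = A₂ − A₁ = 132.535 − 78.468 = 54.1 sabins.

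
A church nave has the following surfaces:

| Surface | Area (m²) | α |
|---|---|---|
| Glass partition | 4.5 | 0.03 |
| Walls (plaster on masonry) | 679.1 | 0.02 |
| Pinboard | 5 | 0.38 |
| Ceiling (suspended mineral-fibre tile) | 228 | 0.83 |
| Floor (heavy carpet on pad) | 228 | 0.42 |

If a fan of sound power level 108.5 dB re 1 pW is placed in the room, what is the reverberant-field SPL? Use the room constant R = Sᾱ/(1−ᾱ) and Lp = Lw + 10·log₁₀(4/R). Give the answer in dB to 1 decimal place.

A = 300.617 sabins; S = 1144.6 m².
ᾱ = 300.617/1144.6 = 0.2626; R = Sᾱ/(1−ᾱ) = 300.617/(1−0.2626) = 407.672 m².
Lp = 108.5 + 10·log₁₀(4/407.672) = 108.5 + (-20.08) = 88.4 dB.

88.4 dB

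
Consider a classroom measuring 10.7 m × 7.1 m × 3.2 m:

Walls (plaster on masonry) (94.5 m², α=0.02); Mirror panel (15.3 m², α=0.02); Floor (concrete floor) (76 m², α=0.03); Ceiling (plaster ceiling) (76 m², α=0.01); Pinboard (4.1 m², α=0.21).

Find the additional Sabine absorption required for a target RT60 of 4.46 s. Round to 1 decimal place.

A₁ = Σ Sᵢαᵢ = 94.5·0.02 + 15.3·0.02 + 76·0.03 + 76·0.01 + 4.1·0.21 = 6.097 sabins.
Target A₂ = 0.161·243.104/4.46 = 8.776 sabins (V = 243.104 m³).
ΔA = A₂ − A₁ = 8.776 − 6.097 = 2.7 sabins.

2.7 sabins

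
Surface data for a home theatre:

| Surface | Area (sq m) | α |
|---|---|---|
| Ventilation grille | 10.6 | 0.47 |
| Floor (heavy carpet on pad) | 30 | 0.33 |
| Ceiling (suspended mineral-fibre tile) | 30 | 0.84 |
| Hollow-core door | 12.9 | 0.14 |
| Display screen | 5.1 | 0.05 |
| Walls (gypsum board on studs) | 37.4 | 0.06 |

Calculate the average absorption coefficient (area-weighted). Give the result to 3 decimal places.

S = Σ Sᵢ = 10.6 + 30 + 30 + 12.9 + 5.1 + 37.4 = 126.0 sq m.
A = 10.6*0.47 + 30*0.33 + 30*0.84 + 12.9*0.14 + 5.1*0.05 + 37.4*0.06 = 44.387 sabins.
ᾱ = A/S = 0.352.

0.352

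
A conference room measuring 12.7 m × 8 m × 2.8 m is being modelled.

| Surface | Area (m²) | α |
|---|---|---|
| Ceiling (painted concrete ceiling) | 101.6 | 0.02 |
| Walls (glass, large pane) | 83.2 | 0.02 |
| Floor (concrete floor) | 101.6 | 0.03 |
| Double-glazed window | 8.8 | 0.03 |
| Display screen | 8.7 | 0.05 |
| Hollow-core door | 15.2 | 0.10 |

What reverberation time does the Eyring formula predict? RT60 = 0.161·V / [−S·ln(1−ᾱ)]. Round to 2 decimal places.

S = Σ Sᵢ = 319.1 m².
Σ(Sᵢαᵢ) = 101.6×0.02 + 83.2×0.02 + 101.6×0.03 + 8.8×0.03 + 8.7×0.05 + 15.2×0.10 = 8.963.
ᾱ = 8.963 / 319.1 = 0.0281.
Eyring denominator: −S ln(1−ᾱ) = 9.095.
V = 12.7 × 8 × 2.8 = 284.48 m³.
RT60 = 0.161 × 284.48 / 9.095 = 5.04 s.

5.04 s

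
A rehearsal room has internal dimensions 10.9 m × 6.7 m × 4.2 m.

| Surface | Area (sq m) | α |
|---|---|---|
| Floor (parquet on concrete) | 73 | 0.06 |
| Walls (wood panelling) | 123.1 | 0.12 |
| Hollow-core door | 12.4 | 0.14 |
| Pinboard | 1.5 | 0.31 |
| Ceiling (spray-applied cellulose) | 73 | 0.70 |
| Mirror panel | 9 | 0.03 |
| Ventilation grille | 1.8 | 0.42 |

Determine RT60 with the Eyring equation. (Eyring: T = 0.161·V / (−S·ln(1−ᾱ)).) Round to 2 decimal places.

0.58 seconds

S = Σ Sᵢ = 293.8 sq m.
Absorption A = 73·0.06 + 123.1·0.12 + 12.4·0.14 + 1.5·0.31 + 73·0.70 + 9·0.03 + 1.8·0.42 = 73.479 sabins.
ᾱ = 73.479 / 293.8 = 0.2501.
Eyring denominator: −S ln(1−ᾱ) = 84.560.
V = 10.9 × 6.7 × 4.2 = 306.726 m³.
RT60 = 0.161 × 306.726 / 84.560 = 0.58 s.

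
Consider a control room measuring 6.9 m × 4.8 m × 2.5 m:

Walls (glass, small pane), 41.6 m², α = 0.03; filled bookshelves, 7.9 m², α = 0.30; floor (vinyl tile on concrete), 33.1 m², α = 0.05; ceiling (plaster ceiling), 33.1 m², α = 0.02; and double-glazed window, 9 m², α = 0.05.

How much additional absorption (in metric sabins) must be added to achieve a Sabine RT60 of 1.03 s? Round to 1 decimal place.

Total absorption A₁ = 41.6*0.03 + 7.9*0.30 + 33.1*0.05 + 33.1*0.02 + 9*0.05
  = 1.248 + 2.370 + 1.655 + 0.662 + 0.450 = 6.385 m² sabins.
For T = 1.03 s, need A₂ = 0.161·V/T = 0.161·82.8/1.03 = 12.943 sabins.
Shortfall: 12.943 − 6.385 = 6.6 sabins.

6.6 sabins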